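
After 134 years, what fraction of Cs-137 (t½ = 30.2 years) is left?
N/N₀ = (1/2)^(t/t½) = 0.04616 = 4.62%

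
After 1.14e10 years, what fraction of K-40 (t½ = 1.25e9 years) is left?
N/N₀ = (1/2)^(t/t½) = 0.001797 = 0.18%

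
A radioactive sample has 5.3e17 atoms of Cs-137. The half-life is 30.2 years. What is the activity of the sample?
A = λN = 1.216e16 decays/year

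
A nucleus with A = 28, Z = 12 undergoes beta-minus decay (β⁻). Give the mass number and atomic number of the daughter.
Daughter: A = 28, Z = 13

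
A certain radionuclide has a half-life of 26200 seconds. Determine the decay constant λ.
λ = ln(2)/t½ = 2.646e-5 second⁻¹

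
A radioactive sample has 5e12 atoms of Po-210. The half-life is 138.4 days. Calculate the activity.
A = λN = 2.504e10 decays/day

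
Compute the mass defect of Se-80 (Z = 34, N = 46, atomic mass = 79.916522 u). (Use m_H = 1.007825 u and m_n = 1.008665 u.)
Δm = Z·m_H + N·m_n − M = 0.7481 u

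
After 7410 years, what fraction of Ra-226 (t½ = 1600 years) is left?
N/N₀ = (1/2)^(t/t½) = 0.04035 = 4.04%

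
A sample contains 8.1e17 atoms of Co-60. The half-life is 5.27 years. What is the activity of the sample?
A = λN = 1.065e17 decays/year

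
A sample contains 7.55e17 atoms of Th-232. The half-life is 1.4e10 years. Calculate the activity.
A = λN = 3.738e7 decays/year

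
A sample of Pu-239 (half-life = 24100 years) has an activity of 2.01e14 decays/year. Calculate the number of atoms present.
N = A/λ = 6.989e18 atoms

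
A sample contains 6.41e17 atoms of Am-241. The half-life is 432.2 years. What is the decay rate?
A = λN = 1.028e15 decays/year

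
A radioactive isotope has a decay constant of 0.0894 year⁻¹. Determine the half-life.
t½ = ln(2)/λ = 7.753 years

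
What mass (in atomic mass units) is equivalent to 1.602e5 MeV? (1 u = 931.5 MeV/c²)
m = E/c² = 172 u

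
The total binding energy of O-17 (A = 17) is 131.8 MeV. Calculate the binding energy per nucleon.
B.E./A = 131.8/17 = 7.753 MeV/nucleon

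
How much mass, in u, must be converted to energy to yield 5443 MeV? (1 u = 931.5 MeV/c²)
m = E/c² = 5.843 u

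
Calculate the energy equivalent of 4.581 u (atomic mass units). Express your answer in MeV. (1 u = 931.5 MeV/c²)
E = mc² = 4267 MeV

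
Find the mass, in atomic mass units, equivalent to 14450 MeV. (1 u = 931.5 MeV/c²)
m = E/c² = 15.51 u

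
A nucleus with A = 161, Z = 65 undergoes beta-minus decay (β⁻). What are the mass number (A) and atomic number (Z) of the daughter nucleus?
Daughter: A = 161, Z = 66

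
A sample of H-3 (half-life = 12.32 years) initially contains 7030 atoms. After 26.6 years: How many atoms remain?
N = N₀(1/2)^(t/t½) = 1574 atoms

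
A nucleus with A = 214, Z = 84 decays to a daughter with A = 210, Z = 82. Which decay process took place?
ΔA = -4, ΔZ = -2 ⇒ alpha decay (α)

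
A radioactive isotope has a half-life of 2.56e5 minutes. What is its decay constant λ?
λ = ln(2)/t½ = 2.708e-6 minute⁻¹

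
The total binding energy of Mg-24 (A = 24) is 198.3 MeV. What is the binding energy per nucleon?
B.E./A = 198.3/24 = 8.263 MeV/nucleon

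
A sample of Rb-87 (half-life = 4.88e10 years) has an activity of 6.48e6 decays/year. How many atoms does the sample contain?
N = A/λ = 4.562e17 atoms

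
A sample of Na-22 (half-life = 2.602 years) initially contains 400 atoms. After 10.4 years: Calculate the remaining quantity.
N = N₀(1/2)^(t/t½) = 25.05 atoms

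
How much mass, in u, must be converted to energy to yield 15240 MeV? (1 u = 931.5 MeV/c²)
m = E/c² = 16.36 u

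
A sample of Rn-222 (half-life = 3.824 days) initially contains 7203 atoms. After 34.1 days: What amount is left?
N = N₀(1/2)^(t/t½) = 14.9 atoms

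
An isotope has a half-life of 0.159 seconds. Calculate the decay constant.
λ = ln(2)/t½ = 4.359 second⁻¹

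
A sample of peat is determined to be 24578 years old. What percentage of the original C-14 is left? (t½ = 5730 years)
N/N₀ = (1/2)^(t/t½) = 0.05114 = 5.11%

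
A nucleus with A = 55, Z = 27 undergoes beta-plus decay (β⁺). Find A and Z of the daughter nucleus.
Daughter: A = 55, Z = 26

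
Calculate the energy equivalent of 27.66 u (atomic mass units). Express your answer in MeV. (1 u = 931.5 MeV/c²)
E = mc² = 25770 MeV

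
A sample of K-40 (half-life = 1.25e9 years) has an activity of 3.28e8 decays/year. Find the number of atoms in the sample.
N = A/λ = 5.915e17 atoms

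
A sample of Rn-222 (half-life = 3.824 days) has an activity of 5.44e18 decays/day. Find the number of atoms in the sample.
N = A/λ = 3.001e19 atoms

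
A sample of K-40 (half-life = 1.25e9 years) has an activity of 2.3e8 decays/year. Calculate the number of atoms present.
N = A/λ = 4.148e17 atoms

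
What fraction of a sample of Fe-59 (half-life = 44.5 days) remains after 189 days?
N/N₀ = (1/2)^(t/t½) = 0.05266 = 5.27%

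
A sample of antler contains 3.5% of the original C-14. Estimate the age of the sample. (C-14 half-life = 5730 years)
Age = t½ × log₂(1/ratio) = 27710 years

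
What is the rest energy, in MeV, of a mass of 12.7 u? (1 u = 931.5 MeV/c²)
E = mc² = 11830 MeV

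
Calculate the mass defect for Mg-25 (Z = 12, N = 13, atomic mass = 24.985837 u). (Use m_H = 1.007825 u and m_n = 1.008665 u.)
Δm = Z·m_H + N·m_n − M = 0.2207 u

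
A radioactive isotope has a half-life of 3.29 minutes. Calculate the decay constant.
λ = ln(2)/t½ = 0.2107 minute⁻¹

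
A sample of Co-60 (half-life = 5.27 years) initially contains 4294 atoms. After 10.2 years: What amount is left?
N = N₀(1/2)^(t/t½) = 1123 atoms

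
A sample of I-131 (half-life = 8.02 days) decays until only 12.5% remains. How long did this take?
t = t½ × log₂(N₀/N) = 24.06 days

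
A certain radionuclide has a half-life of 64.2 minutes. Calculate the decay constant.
λ = ln(2)/t½ = 0.0108 minute⁻¹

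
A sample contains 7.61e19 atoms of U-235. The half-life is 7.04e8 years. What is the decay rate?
A = λN = 7.493e10 decays/year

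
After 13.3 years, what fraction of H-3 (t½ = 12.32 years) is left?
N/N₀ = (1/2)^(t/t½) = 0.4732 = 47.3%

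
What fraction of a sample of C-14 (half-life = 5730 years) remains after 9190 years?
N/N₀ = (1/2)^(t/t½) = 0.329 = 32.9%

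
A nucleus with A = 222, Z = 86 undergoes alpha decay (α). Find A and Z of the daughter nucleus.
Daughter: A = 218, Z = 84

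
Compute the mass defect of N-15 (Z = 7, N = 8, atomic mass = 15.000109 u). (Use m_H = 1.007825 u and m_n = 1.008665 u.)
Δm = Z·m_H + N·m_n − M = 0.124 u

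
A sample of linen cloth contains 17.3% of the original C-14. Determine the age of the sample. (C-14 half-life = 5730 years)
Age = t½ × log₂(1/ratio) = 14500 years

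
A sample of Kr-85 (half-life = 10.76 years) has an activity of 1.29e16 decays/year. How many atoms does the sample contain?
N = A/λ = 2.003e17 atoms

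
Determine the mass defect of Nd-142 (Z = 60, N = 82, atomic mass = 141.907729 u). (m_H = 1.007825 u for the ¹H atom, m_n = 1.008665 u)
Δm = Z·m_H + N·m_n − M = 1.272 u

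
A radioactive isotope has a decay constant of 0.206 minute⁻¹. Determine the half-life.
t½ = ln(2)/λ = 3.365 minutes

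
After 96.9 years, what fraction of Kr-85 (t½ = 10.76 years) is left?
N/N₀ = (1/2)^(t/t½) = 0.001946 = 0.195%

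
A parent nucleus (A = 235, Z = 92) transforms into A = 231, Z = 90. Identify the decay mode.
ΔA = -4, ΔZ = -2 ⇒ alpha decay (α)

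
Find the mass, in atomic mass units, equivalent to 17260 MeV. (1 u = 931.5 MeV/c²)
m = E/c² = 18.53 u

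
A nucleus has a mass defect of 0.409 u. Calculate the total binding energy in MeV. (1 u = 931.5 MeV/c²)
B.E. = Δm × 931.5 = 381 MeV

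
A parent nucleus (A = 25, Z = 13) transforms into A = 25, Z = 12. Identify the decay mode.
ΔA = 0, ΔZ = -1 ⇒ beta-plus decay (β⁺) or electron capture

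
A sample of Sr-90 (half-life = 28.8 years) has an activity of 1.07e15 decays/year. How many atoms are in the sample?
N = A/λ = 4.446e16 atoms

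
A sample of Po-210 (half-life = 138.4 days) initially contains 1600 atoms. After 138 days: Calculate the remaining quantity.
N = N₀(1/2)^(t/t½) = 801.6 atoms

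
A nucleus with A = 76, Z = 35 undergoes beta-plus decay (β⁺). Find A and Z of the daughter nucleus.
Daughter: A = 76, Z = 34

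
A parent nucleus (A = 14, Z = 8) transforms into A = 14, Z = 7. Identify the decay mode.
ΔA = 0, ΔZ = -1 ⇒ beta-plus decay (β⁺) or electron capture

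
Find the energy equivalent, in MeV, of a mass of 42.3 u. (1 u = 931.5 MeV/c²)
E = mc² = 39400 MeV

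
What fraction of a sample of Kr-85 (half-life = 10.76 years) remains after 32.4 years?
N/N₀ = (1/2)^(t/t½) = 0.124 = 12.4%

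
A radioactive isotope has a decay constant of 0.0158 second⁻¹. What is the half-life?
t½ = ln(2)/λ = 43.87 seconds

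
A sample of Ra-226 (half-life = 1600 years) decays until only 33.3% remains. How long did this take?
t = t½ × log₂(N₀/N) = 2538 years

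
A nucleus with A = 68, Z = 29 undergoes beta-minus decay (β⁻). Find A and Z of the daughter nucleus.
Daughter: A = 68, Z = 30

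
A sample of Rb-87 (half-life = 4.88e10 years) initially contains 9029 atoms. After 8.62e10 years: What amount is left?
N = N₀(1/2)^(t/t½) = 2654 atoms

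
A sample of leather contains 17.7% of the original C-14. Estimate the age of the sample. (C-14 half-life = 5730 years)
Age = t½ × log₂(1/ratio) = 14310 years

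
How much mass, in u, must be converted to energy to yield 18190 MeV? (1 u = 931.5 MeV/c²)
m = E/c² = 19.53 u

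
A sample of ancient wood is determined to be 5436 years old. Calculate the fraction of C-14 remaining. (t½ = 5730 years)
N/N₀ = (1/2)^(t/t½) = 0.5181 = 51.8%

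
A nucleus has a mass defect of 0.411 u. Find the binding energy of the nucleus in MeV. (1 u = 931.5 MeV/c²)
B.E. = Δm × 931.5 = 382.8 MeV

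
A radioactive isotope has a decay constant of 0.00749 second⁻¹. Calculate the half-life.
t½ = ln(2)/λ = 92.54 seconds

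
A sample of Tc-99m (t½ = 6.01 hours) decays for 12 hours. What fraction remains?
N/N₀ = (1/2)^(t/t½) = 0.2506 = 25.1%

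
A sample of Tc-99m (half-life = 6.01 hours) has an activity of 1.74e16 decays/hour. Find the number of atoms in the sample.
N = A/λ = 1.509e17 atoms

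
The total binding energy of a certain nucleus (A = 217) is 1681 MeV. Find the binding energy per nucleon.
B.E./A = 1681/217 = 7.747 MeV/nucleon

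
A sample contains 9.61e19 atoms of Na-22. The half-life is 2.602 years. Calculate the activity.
A = λN = 2.56e19 decays/year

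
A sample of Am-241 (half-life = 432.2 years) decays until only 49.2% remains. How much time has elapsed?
t = t½ × log₂(N₀/N) = 442.3 years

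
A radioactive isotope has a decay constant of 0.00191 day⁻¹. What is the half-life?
t½ = ln(2)/λ = 362.9 days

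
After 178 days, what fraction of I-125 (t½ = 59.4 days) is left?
N/N₀ = (1/2)^(t/t½) = 0.1253 = 12.5%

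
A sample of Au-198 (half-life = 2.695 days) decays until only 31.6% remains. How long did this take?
t = t½ × log₂(N₀/N) = 4.479 days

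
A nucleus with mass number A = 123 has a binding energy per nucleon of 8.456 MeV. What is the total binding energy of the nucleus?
B.E. = 8.456 × 123 = 1040 MeV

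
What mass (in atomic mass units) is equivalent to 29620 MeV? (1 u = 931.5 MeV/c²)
m = E/c² = 31.8 u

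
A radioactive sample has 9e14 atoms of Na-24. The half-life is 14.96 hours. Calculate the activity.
A = λN = 4.17e13 decays/hour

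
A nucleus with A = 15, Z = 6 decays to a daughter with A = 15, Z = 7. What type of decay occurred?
ΔA = 0, ΔZ = +1 ⇒ beta-minus decay (β⁻)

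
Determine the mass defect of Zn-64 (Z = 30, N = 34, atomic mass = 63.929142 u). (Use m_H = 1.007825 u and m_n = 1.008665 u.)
Δm = Z·m_H + N·m_n − M = 0.6002 u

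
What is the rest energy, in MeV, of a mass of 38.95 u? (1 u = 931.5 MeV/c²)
E = mc² = 36280 MeV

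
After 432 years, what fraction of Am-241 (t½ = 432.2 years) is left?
N/N₀ = (1/2)^(t/t½) = 0.5002 = 50%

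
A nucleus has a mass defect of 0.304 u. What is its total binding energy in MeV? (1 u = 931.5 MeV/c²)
B.E. = Δm × 931.5 = 283.2 MeV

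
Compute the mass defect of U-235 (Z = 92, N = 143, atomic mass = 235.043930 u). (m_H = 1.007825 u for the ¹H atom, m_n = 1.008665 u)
Δm = Z·m_H + N·m_n − M = 1.915 u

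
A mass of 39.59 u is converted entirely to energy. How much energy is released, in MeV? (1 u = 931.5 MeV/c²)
E = mc² = 36880 MeV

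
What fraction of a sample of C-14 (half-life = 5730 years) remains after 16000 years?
N/N₀ = (1/2)^(t/t½) = 0.1444 = 14.4%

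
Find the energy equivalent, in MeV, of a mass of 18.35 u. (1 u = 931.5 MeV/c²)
E = mc² = 17090 MeV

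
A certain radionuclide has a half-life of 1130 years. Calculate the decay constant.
λ = ln(2)/t½ = 6.134e-4 year⁻¹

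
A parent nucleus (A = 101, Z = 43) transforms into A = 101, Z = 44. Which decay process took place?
ΔA = 0, ΔZ = +1 ⇒ beta-minus decay (β⁻)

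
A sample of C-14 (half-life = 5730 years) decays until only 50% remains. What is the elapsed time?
t = t½ × log₂(N₀/N) = 5730 years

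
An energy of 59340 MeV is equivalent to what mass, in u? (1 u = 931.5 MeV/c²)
m = E/c² = 63.7 u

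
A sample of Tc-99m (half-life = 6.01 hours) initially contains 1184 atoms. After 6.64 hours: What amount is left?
N = N₀(1/2)^(t/t½) = 550.5 atoms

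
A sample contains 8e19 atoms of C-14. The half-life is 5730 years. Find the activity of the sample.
A = λN = 9.677e15 decays/year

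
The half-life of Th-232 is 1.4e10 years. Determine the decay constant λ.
λ = ln(2)/t½ = 4.951e-11 year⁻¹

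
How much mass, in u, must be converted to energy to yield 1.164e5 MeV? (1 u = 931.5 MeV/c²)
m = E/c² = 125 u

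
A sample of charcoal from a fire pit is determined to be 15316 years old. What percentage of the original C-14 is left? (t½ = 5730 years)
N/N₀ = (1/2)^(t/t½) = 0.1568 = 15.7%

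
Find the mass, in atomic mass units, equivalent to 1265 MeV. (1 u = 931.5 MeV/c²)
m = E/c² = 1.358 u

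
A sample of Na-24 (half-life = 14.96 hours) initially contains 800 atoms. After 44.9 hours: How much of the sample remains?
N = N₀(1/2)^(t/t½) = 99.91 atoms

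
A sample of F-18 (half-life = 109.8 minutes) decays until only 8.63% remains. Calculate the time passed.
t = t½ × log₂(N₀/N) = 388.1 minutes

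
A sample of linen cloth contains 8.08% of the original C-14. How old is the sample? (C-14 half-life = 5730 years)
Age = t½ × log₂(1/ratio) = 20800 years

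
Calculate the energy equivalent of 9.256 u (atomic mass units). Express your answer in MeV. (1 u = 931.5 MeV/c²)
E = mc² = 8622 MeV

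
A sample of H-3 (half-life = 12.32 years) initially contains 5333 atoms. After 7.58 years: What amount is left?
N = N₀(1/2)^(t/t½) = 3481 atoms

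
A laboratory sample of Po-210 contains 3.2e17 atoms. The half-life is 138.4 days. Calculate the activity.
A = λN = 1.603e15 decays/day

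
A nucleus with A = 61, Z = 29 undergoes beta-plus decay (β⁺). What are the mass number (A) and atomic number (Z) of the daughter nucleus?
Daughter: A = 61, Z = 28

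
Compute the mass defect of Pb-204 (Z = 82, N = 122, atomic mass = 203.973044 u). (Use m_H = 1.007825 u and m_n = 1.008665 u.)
Δm = Z·m_H + N·m_n − M = 1.726 u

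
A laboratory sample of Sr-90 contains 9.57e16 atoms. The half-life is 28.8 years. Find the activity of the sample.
A = λN = 2.303e15 decays/year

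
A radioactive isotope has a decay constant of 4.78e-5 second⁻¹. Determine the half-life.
t½ = ln(2)/λ = 14500 seconds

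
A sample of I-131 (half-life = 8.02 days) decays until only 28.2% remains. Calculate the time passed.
t = t½ × log₂(N₀/N) = 14.65 days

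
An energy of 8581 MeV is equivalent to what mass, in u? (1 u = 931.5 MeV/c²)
m = E/c² = 9.212 u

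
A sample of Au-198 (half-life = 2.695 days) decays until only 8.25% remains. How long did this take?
t = t½ × log₂(N₀/N) = 9.701 days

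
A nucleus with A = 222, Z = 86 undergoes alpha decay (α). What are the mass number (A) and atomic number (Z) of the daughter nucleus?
Daughter: A = 218, Z = 84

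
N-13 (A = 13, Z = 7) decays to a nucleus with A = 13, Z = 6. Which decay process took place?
ΔA = 0, ΔZ = -1 ⇒ beta-plus decay (β⁺) or electron capture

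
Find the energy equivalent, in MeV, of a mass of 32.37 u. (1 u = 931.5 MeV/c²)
E = mc² = 30150 MeV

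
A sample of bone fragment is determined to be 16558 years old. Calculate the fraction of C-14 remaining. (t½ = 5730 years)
N/N₀ = (1/2)^(t/t½) = 0.1349 = 13.5%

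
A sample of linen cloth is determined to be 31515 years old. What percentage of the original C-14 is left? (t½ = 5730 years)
N/N₀ = (1/2)^(t/t½) = 0.0221 = 2.21%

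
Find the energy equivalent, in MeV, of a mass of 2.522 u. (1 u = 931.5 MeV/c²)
E = mc² = 2349 MeV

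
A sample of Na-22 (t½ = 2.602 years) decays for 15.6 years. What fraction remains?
N/N₀ = (1/2)^(t/t½) = 0.01568 = 1.57%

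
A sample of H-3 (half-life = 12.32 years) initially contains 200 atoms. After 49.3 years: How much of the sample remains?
N = N₀(1/2)^(t/t½) = 12.49 atoms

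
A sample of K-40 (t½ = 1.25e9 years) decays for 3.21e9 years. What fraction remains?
N/N₀ = (1/2)^(t/t½) = 0.1686 = 16.9%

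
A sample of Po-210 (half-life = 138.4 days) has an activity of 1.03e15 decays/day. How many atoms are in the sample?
N = A/λ = 2.057e17 atoms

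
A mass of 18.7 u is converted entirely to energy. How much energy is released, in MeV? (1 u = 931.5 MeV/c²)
E = mc² = 17420 MeV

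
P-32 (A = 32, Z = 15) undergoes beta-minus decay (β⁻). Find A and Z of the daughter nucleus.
Daughter: A = 32, Z = 16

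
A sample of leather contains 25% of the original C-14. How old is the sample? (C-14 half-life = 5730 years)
Age = t½ × log₂(1/ratio) = 11460 years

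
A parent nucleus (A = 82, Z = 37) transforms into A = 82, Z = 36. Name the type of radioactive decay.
ΔA = 0, ΔZ = -1 ⇒ beta-plus decay (β⁺) or electron capture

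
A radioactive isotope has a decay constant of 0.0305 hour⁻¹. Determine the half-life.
t½ = ln(2)/λ = 22.73 hours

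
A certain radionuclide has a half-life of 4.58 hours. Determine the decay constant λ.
λ = ln(2)/t½ = 0.1513 hour⁻¹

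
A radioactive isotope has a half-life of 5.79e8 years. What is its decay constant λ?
λ = ln(2)/t½ = 1.197e-9 year⁻¹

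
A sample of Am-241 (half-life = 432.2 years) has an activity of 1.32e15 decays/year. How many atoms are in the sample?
N = A/λ = 8.231e17 atoms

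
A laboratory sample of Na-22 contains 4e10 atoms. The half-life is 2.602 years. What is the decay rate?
A = λN = 1.066e10 decays/year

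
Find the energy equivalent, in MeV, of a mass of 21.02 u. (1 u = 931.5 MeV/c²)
E = mc² = 19580 MeV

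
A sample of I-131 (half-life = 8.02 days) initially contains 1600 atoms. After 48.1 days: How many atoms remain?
N = N₀(1/2)^(t/t½) = 25.04 atoms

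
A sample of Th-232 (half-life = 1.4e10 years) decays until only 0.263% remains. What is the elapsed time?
t = t½ × log₂(N₀/N) = 1.2e11 years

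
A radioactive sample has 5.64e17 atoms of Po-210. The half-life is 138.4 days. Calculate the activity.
A = λN = 2.825e15 decays/day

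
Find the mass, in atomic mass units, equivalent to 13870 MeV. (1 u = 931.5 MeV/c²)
m = E/c² = 14.89 u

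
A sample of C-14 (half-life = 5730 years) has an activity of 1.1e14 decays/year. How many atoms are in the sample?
N = A/λ = 9.093e17 atoms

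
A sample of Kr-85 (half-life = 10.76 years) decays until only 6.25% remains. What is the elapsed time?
t = t½ × log₂(N₀/N) = 43.04 years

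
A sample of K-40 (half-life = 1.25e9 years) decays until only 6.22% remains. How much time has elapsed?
t = t½ × log₂(N₀/N) = 5.009e9 years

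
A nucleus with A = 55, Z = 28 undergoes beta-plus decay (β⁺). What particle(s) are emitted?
β⁺: positron (e⁺) + neutrino (νₑ)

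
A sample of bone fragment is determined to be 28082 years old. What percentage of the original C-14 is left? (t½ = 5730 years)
N/N₀ = (1/2)^(t/t½) = 0.03347 = 3.35%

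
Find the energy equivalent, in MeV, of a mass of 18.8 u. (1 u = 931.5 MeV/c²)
E = mc² = 17510 MeV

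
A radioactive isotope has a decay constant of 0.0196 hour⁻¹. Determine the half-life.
t½ = ln(2)/λ = 35.36 hours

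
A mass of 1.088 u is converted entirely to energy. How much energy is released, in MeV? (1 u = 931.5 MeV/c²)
E = mc² = 1013 MeV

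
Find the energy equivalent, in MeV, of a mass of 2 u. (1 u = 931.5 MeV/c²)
E = mc² = 1863 MeV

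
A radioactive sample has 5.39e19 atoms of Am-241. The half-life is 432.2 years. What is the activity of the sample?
A = λN = 8.644e16 decays/year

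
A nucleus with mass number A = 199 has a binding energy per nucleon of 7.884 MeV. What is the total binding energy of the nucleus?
B.E. = 7.884 × 199 = 1569 MeV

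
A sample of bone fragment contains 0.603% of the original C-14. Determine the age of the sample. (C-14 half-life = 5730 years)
Age = t½ × log₂(1/ratio) = 42250 years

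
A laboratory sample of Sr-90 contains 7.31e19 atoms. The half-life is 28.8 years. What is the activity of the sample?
A = λN = 1.759e18 decays/year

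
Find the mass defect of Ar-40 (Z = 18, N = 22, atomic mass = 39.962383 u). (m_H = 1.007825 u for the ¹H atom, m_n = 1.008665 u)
Δm = Z·m_H + N·m_n − M = 0.3691 u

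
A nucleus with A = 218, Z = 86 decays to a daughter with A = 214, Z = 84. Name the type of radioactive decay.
ΔA = -4, ΔZ = -2 ⇒ alpha decay (α)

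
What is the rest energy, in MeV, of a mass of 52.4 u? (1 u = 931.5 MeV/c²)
E = mc² = 48810 MeV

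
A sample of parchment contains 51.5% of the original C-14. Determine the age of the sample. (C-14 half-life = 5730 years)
Age = t½ × log₂(1/ratio) = 5486 years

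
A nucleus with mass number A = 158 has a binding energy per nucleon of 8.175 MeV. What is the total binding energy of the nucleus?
B.E. = 8.175 × 158 = 1292 MeV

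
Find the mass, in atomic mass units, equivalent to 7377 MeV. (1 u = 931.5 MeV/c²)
m = E/c² = 7.919 u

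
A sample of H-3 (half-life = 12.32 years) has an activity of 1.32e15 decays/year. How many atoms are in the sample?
N = A/λ = 2.346e16 atoms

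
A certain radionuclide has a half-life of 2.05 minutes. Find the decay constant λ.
λ = ln(2)/t½ = 0.3381 minute⁻¹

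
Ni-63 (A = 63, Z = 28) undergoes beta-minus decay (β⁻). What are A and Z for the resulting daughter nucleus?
Daughter: A = 63, Z = 29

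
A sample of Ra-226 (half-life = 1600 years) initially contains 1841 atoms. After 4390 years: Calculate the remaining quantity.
N = N₀(1/2)^(t/t½) = 274.9 atoms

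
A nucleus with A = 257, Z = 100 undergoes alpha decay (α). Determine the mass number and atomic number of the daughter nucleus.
Daughter: A = 253, Z = 98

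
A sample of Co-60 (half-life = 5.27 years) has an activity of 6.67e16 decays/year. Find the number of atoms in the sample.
N = A/λ = 5.071e17 atoms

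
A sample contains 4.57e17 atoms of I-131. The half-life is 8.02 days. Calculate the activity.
A = λN = 3.95e16 decays/day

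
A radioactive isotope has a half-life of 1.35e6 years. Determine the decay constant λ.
λ = ln(2)/t½ = 5.134e-7 year⁻¹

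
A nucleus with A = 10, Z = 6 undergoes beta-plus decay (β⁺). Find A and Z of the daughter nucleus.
Daughter: A = 10, Z = 5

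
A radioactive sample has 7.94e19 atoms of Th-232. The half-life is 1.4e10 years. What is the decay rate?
A = λN = 3.931e9 decays/year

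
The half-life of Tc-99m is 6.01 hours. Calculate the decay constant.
λ = ln(2)/t½ = 0.1153 hour⁻¹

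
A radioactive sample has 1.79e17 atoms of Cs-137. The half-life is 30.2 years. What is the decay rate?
A = λN = 4.108e15 decays/year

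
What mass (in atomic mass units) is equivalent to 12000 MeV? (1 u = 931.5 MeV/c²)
m = E/c² = 12.88 u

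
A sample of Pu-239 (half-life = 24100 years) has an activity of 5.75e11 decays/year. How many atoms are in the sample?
N = A/λ = 1.999e16 atoms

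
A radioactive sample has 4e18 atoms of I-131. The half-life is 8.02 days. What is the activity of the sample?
A = λN = 3.457e17 decays/day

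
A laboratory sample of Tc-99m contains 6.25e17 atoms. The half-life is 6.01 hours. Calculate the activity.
A = λN = 7.208e16 decays/hour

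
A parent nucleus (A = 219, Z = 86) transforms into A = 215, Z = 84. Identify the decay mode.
ΔA = -4, ΔZ = -2 ⇒ alpha decay (α)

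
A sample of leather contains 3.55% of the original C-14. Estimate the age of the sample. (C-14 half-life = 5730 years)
Age = t½ × log₂(1/ratio) = 27600 years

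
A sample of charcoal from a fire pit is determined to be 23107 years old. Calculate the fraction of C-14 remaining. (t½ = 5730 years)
N/N₀ = (1/2)^(t/t½) = 0.0611 = 6.11%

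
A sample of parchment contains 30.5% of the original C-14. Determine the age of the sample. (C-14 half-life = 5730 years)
Age = t½ × log₂(1/ratio) = 9816 years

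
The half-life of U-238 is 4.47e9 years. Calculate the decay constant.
λ = ln(2)/t½ = 1.551e-10 year⁻¹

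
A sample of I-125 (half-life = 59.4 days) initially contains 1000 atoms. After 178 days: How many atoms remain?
N = N₀(1/2)^(t/t½) = 125.3 atoms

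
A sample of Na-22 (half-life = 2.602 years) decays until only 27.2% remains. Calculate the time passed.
t = t½ × log₂(N₀/N) = 4.887 years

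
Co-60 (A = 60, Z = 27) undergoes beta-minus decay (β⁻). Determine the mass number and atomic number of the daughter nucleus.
Daughter: A = 60, Z = 28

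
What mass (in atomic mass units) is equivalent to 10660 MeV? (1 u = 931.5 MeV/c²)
m = E/c² = 11.44 u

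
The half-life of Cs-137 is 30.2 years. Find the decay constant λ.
λ = ln(2)/t½ = 0.02295 year⁻¹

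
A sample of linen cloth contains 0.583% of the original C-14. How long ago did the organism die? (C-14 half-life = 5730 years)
Age = t½ × log₂(1/ratio) = 42530 years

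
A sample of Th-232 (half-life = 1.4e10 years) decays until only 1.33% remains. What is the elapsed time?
t = t½ × log₂(N₀/N) = 8.725e10 years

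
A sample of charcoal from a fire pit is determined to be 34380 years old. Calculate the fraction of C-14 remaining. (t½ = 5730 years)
N/N₀ = (1/2)^(t/t½) = 0.01562 = 1.56%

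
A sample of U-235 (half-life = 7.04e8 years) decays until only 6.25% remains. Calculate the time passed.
t = t½ × log₂(N₀/N) = 2.816e9 years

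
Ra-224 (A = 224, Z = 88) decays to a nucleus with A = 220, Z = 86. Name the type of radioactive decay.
ΔA = -4, ΔZ = -2 ⇒ alpha decay (α)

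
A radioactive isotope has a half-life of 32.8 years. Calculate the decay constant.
λ = ln(2)/t½ = 0.02113 year⁻¹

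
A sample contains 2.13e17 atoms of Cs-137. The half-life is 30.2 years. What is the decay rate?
A = λN = 4.889e15 decays/year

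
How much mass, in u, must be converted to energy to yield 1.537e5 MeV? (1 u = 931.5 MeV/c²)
m = E/c² = 165 u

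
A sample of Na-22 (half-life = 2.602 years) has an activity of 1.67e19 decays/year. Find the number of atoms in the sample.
N = A/λ = 6.269e19 atoms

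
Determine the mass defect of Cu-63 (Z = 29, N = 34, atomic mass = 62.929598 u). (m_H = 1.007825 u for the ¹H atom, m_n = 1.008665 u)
Δm = Z·m_H + N·m_n − M = 0.5919 u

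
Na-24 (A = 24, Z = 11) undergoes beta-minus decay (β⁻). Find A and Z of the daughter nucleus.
Daughter: A = 24, Z = 12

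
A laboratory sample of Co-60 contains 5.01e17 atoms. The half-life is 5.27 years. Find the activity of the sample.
A = λN = 6.59e16 decays/year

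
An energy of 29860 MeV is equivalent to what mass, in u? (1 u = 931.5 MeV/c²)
m = E/c² = 32.06 u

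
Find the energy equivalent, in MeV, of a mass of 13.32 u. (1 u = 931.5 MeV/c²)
E = mc² = 12410 MeV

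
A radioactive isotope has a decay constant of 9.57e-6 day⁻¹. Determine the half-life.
t½ = ln(2)/λ = 72430 days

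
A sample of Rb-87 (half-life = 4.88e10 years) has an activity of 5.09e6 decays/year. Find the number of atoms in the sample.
N = A/λ = 3.584e17 atoms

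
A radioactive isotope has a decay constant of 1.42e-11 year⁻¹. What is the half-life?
t½ = ln(2)/λ = 4.881e10 years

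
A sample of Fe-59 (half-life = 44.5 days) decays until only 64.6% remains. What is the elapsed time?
t = t½ × log₂(N₀/N) = 28.05 days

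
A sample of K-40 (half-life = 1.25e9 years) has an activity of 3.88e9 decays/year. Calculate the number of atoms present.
N = A/λ = 6.997e18 atoms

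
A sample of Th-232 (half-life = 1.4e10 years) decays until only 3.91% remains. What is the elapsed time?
t = t½ × log₂(N₀/N) = 6.547e10 years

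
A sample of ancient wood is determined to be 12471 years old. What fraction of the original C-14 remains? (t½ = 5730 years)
N/N₀ = (1/2)^(t/t½) = 0.2212 = 22.1%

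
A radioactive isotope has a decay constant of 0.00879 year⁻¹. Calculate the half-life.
t½ = ln(2)/λ = 78.86 years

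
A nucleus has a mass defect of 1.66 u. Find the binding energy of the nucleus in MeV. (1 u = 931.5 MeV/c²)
B.E. = Δm × 931.5 = 1546 MeV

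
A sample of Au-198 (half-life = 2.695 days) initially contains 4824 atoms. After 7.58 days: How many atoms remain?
N = N₀(1/2)^(t/t½) = 686.6 atoms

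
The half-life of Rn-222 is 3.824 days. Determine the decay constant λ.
λ = ln(2)/t½ = 0.1813 day⁻¹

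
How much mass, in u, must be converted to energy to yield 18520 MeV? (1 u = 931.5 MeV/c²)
m = E/c² = 19.88 u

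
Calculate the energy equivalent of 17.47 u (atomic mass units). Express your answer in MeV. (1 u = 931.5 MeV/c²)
E = mc² = 16270 MeV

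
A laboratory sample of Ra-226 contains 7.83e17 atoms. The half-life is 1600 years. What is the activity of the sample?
A = λN = 3.392e14 decays/year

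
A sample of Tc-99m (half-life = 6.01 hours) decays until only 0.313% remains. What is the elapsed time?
t = t½ × log₂(N₀/N) = 50 hours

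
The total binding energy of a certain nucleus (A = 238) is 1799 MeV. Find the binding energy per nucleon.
B.E./A = 1799/238 = 7.559 MeV/nucleon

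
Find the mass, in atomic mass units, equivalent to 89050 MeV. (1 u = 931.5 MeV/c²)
m = E/c² = 95.6 u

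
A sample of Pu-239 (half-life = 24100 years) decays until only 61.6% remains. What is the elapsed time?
t = t½ × log₂(N₀/N) = 16850 years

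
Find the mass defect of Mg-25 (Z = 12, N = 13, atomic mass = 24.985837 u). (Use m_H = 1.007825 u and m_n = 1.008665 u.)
Δm = Z·m_H + N·m_n − M = 0.2207 u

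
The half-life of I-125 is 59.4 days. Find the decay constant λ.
λ = ln(2)/t½ = 0.01167 day⁻¹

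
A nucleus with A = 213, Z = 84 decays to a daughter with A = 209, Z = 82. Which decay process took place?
ΔA = -4, ΔZ = -2 ⇒ alpha decay (α)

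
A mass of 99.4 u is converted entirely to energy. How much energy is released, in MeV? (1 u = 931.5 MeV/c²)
E = mc² = 92590 MeV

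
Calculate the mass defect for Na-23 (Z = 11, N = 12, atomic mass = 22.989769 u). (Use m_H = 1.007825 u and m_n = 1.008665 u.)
Δm = Z·m_H + N·m_n − M = 0.2003 u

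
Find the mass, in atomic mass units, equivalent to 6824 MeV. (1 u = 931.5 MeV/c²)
m = E/c² = 7.326 u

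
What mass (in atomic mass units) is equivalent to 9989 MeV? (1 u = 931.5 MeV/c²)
m = E/c² = 10.72 u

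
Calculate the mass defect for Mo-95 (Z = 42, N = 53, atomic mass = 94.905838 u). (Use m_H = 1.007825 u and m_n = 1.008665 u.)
Δm = Z·m_H + N·m_n − M = 0.8821 u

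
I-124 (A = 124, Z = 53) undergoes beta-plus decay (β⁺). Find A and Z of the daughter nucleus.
Daughter: A = 124, Z = 52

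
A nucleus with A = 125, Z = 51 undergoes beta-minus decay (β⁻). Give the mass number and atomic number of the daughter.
Daughter: A = 125, Z = 52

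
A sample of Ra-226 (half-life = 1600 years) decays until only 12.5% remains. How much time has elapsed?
t = t½ × log₂(N₀/N) = 4800 years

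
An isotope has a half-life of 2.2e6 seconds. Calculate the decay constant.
λ = ln(2)/t½ = 3.151e-7 second⁻¹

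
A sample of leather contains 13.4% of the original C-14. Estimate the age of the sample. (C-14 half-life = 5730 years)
Age = t½ × log₂(1/ratio) = 16620 years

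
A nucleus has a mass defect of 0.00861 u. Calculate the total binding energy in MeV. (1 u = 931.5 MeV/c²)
B.E. = Δm × 931.5 = 8.02 MeV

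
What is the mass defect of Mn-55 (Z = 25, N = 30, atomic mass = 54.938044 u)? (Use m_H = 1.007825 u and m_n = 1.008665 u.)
Δm = Z·m_H + N·m_n − M = 0.5175 u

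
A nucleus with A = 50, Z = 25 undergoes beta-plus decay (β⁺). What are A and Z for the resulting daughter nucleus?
Daughter: A = 50, Z = 24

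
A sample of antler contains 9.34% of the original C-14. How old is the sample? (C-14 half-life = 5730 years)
Age = t½ × log₂(1/ratio) = 19600 years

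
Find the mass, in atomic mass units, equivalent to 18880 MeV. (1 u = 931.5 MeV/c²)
m = E/c² = 20.27 u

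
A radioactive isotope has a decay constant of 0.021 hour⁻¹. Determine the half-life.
t½ = ln(2)/λ = 33.01 hours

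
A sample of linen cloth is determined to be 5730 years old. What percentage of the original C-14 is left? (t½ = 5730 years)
N/N₀ = (1/2)^(t/t½) = 0.5 = 50%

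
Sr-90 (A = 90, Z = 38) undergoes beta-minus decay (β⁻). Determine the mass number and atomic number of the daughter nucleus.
Daughter: A = 90, Z = 39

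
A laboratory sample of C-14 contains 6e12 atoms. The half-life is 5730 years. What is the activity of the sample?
A = λN = 7.258e8 decays/year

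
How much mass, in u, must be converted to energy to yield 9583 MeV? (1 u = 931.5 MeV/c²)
m = E/c² = 10.29 u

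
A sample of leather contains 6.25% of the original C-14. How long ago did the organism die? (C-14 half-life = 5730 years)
Age = t½ × log₂(1/ratio) = 22920 years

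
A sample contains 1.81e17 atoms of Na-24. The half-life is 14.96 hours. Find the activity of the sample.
A = λN = 8.386e15 decays/hour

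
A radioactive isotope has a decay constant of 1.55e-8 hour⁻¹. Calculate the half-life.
t½ = ln(2)/λ = 4.472e7 hours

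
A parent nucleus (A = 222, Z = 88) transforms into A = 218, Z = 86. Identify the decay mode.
ΔA = -4, ΔZ = -2 ⇒ alpha decay (α)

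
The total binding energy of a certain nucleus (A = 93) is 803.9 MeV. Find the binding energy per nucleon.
B.E./A = 803.9/93 = 8.644 MeV/nucleon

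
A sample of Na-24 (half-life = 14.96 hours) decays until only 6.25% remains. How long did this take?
t = t½ × log₂(N₀/N) = 59.84 hours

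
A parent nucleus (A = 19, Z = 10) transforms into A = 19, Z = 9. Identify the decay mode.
ΔA = 0, ΔZ = -1 ⇒ beta-plus decay (β⁺) or electron capture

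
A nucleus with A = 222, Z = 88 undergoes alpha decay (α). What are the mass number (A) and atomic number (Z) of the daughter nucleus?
Daughter: A = 218, Z = 86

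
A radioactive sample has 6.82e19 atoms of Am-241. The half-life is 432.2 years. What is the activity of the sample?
A = λN = 1.094e17 decays/year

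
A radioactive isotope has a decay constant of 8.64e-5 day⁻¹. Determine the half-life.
t½ = ln(2)/λ = 8023 days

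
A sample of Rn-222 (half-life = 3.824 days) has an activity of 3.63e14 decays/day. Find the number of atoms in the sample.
N = A/λ = 2.003e15 atoms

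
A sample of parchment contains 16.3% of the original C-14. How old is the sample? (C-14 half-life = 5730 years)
Age = t½ × log₂(1/ratio) = 15000 years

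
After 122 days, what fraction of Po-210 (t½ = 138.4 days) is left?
N/N₀ = (1/2)^(t/t½) = 0.5428 = 54.3%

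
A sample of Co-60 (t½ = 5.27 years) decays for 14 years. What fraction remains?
N/N₀ = (1/2)^(t/t½) = 0.1586 = 15.9%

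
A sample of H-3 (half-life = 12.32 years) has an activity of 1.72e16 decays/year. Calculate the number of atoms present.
N = A/λ = 3.057e17 atoms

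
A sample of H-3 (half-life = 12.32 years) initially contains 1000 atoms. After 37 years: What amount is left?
N = N₀(1/2)^(t/t½) = 124.7 atoms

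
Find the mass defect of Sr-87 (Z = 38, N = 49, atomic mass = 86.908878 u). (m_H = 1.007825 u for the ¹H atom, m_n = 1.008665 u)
Δm = Z·m_H + N·m_n − M = 0.8131 u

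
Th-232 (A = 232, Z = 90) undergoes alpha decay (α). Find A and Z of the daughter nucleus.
Daughter: A = 228, Z = 88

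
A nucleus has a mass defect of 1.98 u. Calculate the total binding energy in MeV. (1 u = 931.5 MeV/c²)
B.E. = Δm × 931.5 = 1844 MeV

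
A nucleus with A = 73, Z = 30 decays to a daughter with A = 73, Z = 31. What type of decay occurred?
ΔA = 0, ΔZ = +1 ⇒ beta-minus decay (β⁻)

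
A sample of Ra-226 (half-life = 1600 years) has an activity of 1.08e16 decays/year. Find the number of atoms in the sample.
N = A/λ = 2.493e19 atoms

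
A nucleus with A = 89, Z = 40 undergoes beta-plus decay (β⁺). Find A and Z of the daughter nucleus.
Daughter: A = 89, Z = 39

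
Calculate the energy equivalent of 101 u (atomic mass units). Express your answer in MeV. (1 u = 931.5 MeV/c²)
E = mc² = 94080 MeV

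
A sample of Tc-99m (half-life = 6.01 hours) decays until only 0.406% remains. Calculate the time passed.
t = t½ × log₂(N₀/N) = 47.75 hours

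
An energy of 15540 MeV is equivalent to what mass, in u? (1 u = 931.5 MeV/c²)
m = E/c² = 16.68 u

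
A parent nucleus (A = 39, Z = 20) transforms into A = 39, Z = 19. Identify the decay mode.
ΔA = 0, ΔZ = -1 ⇒ beta-plus decay (β⁺) or electron capture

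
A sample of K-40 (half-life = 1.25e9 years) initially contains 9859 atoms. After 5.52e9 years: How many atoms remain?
N = N₀(1/2)^(t/t½) = 461.8 atoms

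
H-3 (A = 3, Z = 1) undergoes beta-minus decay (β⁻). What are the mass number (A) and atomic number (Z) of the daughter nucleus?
Daughter: A = 3, Z = 2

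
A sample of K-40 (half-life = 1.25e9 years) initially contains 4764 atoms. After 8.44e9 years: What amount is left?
N = N₀(1/2)^(t/t½) = 44.2 atoms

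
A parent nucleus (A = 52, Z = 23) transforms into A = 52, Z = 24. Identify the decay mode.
ΔA = 0, ΔZ = +1 ⇒ beta-minus decay (β⁻)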